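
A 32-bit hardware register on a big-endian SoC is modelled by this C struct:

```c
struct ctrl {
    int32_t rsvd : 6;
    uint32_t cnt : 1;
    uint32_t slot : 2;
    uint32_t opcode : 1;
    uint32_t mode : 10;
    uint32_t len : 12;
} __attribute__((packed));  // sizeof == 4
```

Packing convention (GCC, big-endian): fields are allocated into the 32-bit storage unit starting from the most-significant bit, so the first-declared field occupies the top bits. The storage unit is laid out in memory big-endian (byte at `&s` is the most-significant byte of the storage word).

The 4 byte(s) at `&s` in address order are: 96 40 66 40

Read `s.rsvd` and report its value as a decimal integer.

[0]=0x96 [1]=0x40 [2]=0x66 [3]=0x40 (big-endian) → word 0x96406640
rsvd:6 @ bit 26 → (0x96406640>>26)&0x3f = 0x25  ←
cnt:1 @ bit 25 → (0x96406640>>25)&0x1 = 0x1
slot:2 @ bit 23 → (0x96406640>>23)&0x3 = 0x0
opcode:1 @ bit 22 → (0x96406640>>22)&0x1 = 0x1
mode:10 @ bit 12 → (0x96406640>>12)&0x3ff = 0x6
len:12 @ bit 0 → (0x96406640>>0)&0xfff = 0x640
rsvd signed 6b, MSB=1: 37 - 64 = -27

-27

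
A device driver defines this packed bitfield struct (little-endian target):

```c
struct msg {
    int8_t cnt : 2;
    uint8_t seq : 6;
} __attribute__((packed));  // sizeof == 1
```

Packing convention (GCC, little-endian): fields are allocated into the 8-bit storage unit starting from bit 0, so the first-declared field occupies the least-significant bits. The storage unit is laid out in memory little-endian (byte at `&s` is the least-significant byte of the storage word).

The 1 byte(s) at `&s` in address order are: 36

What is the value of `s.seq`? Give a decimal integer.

[0]=0x36 (little-endian) → word 0x36
cnt:2 @ bit 0 → (0x36>>0)&0x3 = 0x2
seq:6 @ bit 2 → (0x36>>2)&0x3f = 0xd  ←

13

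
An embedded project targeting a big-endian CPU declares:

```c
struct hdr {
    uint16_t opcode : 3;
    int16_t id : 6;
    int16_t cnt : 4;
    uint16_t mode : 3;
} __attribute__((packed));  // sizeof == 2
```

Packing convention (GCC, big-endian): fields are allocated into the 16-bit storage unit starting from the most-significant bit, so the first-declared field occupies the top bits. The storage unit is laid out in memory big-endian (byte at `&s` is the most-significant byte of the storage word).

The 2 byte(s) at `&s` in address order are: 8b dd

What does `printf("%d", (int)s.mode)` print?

5

[0]=0x8b [1]=0xdd (big-endian) → word 0x8bdd
opcode:3 @ bit 13 → (0x8bdd>>13)&0x7 = 0x4
id:6 @ bit 7 → (0x8bdd>>7)&0x3f = 0x17
cnt:4 @ bit 3 → (0x8bdd>>3)&0xf = 0xb
mode:3 @ bit 0 → (0x8bdd>>0)&0x7 = 0x5  ←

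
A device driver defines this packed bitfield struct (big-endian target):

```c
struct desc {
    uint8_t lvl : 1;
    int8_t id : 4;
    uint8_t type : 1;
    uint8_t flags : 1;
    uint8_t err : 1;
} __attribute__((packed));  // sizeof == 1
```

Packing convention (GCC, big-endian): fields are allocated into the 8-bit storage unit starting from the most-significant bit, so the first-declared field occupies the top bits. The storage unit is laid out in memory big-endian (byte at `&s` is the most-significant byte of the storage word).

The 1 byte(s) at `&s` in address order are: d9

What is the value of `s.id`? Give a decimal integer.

[0]=0xd9 (big-endian) → word 0xd9
lvl:1 @ bit 7 → (0xd9>>7)&0x1 = 0x1
id:4 @ bit 3 → (0xd9>>3)&0xf = 0xb  ←
type:1 @ bit 2 → (0xd9>>2)&0x1 = 0x0
flags:1 @ bit 1 → (0xd9>>1)&0x1 = 0x0
err:1 @ bit 0 → (0xd9>>0)&0x1 = 0x1
id signed 4b, MSB=1: 11 - 16 = -5

-5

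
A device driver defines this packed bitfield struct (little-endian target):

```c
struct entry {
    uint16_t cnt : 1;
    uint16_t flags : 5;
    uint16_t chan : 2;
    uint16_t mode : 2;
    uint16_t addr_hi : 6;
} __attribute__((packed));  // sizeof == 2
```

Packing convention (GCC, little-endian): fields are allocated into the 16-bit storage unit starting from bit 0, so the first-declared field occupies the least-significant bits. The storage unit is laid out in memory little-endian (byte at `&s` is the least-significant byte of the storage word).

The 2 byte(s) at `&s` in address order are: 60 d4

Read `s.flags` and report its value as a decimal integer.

[0]=0x60 [1]=0xd4 (little-endian) → word 0xd460
cnt:1 @ bit 0 → (0xd460>>0)&0x1 = 0x0
flags:5 @ bit 1 → (0xd460>>1)&0x1f = 0x10  ←
chan:2 @ bit 6 → (0xd460>>6)&0x3 = 0x1
mode:2 @ bit 8 → (0xd460>>8)&0x3 = 0x0
addr_hi:6 @ bit 10 → (0xd460>>10)&0x3f = 0x35

16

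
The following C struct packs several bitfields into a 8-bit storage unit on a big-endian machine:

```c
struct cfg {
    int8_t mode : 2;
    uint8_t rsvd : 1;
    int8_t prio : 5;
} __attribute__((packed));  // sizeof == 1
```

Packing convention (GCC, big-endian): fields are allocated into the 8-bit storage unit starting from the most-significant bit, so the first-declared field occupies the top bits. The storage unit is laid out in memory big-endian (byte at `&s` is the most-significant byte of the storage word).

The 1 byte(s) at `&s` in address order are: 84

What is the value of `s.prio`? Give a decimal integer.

4

[0]=0x84 (big-endian) → word 0x84
mode [6+:2] = (word>>6) & 0x3 = 2
rsvd [5+:1] = (word>>5) & 0x1 = 0
prio [0+:5] = (word>>0) & 0x1f = 4  ←
prio signed 5b, MSB=0: value = 4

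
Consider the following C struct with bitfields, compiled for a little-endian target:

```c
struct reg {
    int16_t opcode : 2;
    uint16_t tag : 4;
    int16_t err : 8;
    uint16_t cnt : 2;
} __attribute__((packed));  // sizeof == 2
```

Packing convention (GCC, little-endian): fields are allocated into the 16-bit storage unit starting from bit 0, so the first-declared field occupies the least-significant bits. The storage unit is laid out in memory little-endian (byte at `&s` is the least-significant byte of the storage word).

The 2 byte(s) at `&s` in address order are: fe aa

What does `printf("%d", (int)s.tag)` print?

[0]=0xfe [1]=0xaa (little-endian) → word 0xaafe
opcode:2 @ bit 0 → (0xaafe>>0)&0x3 = 0x2
tag:4 @ bit 2 → (0xaafe>>2)&0xf = 0xf  ←
err:8 @ bit 6 → (0xaafe>>6)&0xff = 0xab
cnt:2 @ bit 14 → (0xaafe>>14)&0x3 = 0x2

15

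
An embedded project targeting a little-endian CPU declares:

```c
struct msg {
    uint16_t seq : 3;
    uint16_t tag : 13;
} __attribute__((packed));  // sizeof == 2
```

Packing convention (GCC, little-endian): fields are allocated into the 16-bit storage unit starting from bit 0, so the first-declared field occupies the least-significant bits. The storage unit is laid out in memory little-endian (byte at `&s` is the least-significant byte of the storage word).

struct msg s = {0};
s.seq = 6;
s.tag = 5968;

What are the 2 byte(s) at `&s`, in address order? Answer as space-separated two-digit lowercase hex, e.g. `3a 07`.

86 ba

seq (3b) val=6 bits=0x6 at bit 0: 0x0006
tag (13b) val=5968 bits=0x1750 at bit 3: 0xba86
word = 0xba86 → little-endian bytes:
  [0]=0x86  [1]=0xba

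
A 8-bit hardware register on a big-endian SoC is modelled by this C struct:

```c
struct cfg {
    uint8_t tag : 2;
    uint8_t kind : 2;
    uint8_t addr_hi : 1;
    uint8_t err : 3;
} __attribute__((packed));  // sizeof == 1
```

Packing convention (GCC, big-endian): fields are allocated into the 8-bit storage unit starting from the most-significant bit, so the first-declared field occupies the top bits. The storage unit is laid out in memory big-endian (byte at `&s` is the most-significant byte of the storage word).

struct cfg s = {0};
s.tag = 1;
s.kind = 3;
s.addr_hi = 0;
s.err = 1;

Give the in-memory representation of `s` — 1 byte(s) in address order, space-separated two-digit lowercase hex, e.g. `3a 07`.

71

tag:2 = 1 → 0x1 << 6 → word 0x40
kind:2 = 3 → 0x3 << 4 → word 0x70
addr_hi:1 = 0 → 0x0 << 3 → word 0x70
err:3 = 1 → 0x1 << 0 → word 0x71
word = 0x71 → big-endian bytes:
  [0]=0x71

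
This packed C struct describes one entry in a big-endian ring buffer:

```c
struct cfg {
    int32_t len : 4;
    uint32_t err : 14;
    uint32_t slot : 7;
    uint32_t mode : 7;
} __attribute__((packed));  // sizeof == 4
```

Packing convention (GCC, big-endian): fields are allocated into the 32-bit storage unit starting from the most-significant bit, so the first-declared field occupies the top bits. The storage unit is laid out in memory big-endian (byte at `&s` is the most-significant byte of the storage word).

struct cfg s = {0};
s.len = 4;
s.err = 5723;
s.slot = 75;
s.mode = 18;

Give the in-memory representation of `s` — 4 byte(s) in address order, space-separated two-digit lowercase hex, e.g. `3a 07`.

len:4 = 4 → 0x4 << 28 → word 0x40000000
err:14 = 5723 → 0x165b << 14 → word 0x4596c000
slot:7 = 75 → 0x4b << 7 → word 0x4596e580
mode:7 = 18 → 0x12 << 0 → word 0x4596e592
word = 0x4596e592 → big-endian bytes:
  [0]=0x45  [1]=0x96  [2]=0xe5  [3]=0x92

45 96 e5 92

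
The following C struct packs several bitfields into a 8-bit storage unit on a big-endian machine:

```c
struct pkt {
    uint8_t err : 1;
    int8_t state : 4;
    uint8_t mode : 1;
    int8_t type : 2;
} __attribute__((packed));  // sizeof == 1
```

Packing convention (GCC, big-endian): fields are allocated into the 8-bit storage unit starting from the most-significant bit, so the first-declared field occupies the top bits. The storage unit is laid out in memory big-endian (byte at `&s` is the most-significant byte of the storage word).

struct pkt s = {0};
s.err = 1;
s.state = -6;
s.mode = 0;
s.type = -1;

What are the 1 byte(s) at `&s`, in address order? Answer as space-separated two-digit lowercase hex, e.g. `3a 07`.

[7+:1] err=1 & 0x1 = 0x1; word=0x80
[3+:4] state=-6 & 0xf = 0xa; word=0xd0
[2+:1] mode=0 & 0x1 = 0x0; word=0xd0
[0+:2] type=-1 & 0x3 = 0x3; word=0xd3
word = 0xd3 → big-endian bytes:
  [0]=0xd3

d3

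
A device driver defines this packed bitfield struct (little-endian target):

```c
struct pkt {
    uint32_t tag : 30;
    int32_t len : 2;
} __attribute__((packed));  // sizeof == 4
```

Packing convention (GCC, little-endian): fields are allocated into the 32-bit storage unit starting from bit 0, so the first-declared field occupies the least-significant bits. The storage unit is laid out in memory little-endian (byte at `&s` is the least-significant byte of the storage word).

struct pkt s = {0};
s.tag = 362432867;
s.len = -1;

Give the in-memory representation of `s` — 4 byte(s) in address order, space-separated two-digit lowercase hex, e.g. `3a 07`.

63 49 9a d5

tag (30b) val=362432867 bits=0x159a4963 at bit 0: 0x159a4963
len (2b) val=-1 bits=0x3 at bit 30: 0xd59a4963
word = 0xd59a4963 → little-endian bytes:
  [0]=0x63  [1]=0x49  [2]=0x9a  [3]=0xd5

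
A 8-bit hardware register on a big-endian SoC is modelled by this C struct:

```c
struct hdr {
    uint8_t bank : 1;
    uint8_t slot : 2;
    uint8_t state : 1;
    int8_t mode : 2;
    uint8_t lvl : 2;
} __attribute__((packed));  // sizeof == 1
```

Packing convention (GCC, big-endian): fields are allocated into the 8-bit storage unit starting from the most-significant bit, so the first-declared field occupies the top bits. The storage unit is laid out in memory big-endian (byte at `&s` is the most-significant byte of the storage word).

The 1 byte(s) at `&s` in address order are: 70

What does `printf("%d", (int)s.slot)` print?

[0]=0x70 (big-endian) → word 0x70
bank [7+:1] = (word>>7) & 0x1 = 0
slot [5+:2] = (word>>5) & 0x3 = 3  ←
state [4+:1] = (word>>4) & 0x1 = 1
mode [2+:2] = (word>>2) & 0x3 = 0
lvl [0+:2] = (word>>0) & 0x3 = 0

3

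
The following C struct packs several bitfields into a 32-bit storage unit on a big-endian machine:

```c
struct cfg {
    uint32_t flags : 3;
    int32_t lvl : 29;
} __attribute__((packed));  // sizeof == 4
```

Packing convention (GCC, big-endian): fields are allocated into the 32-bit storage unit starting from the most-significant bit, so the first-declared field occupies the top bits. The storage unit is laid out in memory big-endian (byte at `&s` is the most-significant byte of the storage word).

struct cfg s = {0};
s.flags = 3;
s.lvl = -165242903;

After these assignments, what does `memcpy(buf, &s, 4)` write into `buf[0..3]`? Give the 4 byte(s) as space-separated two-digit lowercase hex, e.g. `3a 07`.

flags (3b) val=3 bits=0x3 at bit 29: 0x60000000
lvl (29b) val=-165242903 bits=0x162697e9 at bit 0: 0x762697e9
word = 0x762697e9 → big-endian bytes:
  [0]=0x76  [1]=0x26  [2]=0x97  [3]=0xe9

76 26 97 e9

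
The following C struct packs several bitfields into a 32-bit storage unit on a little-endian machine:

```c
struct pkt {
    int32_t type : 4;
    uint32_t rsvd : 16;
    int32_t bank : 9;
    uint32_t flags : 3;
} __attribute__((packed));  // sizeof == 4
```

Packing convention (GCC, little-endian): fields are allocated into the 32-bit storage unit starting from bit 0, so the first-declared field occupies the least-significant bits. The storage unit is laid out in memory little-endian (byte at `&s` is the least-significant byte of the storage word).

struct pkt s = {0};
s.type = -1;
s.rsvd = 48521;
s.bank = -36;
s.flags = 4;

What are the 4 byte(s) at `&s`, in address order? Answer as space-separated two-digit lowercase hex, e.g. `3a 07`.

type (4b) val=-1 bits=0xf at bit 0: 0x0000000f
rsvd (16b) val=48521 bits=0xbd89 at bit 4: 0x000bd89f
bank (9b) val=-36 bits=0x1dc at bit 20: 0x1dcbd89f
flags (3b) val=4 bits=0x4 at bit 29: 0x9dcbd89f
word = 0x9dcbd89f → little-endian bytes:
  [0]=0x9f  [1]=0xd8  [2]=0xcb  [3]=0x9d

9f d8 cb 9d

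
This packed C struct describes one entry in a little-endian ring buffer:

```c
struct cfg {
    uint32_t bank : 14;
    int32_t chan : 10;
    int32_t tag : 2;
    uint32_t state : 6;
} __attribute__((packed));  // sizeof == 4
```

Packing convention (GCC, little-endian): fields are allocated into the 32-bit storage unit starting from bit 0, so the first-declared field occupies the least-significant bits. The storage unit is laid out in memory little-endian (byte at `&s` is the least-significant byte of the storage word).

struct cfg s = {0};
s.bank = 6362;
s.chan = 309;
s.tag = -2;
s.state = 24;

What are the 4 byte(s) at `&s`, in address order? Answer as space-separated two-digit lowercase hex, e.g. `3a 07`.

da 58 4d 62

bank:14 = 6362 → 0x18da << 0 → word 0x000018da
chan:10 = 309 → 0x135 << 14 → word 0x004d58da
tag:2 = -2 → 0x2 << 24 → word 0x024d58da
state:6 = 24 → 0x18 << 26 → word 0x624d58da
word = 0x624d58da → little-endian bytes:
  [0]=0xda  [1]=0x58  [2]=0x4d  [3]=0x62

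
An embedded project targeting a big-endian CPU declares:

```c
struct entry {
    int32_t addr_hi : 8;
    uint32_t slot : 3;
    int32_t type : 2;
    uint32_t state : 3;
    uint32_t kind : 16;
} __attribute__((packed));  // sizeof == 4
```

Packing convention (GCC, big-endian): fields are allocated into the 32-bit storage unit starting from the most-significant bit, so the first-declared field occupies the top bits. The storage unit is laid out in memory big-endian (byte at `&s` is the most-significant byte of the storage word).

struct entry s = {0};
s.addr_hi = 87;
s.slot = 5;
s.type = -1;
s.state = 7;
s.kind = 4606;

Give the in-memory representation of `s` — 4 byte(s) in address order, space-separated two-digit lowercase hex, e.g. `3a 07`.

[24+:8] addr_hi=87 & 0xff = 0x57; word=0x57000000
[21+:3] slot=5 & 0x7 = 0x5; word=0x57a00000
[19+:2] type=-1 & 0x3 = 0x3; word=0x57b80000
[16+:3] state=7 & 0x7 = 0x7; word=0x57bf0000
[0+:16] kind=4606 & 0xffff = 0x11fe; word=0x57bf11fe
word = 0x57bf11fe → big-endian bytes:
  [0]=0x57  [1]=0xbf  [2]=0x11  [3]=0xfe

57 bf 11 fe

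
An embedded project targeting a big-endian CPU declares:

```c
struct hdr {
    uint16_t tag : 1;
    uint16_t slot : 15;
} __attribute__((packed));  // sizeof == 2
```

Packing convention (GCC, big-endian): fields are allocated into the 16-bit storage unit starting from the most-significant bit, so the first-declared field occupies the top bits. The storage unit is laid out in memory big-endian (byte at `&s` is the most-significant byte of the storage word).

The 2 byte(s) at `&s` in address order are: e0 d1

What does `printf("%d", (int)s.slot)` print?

24785

[0]=0xe0 [1]=0xd1 (big-endian) → word 0xe0d1
tag [15+:1] = (word>>15) & 0x1 = 1
slot [0+:15] = (word>>0) & 0x7fff = 24785  ←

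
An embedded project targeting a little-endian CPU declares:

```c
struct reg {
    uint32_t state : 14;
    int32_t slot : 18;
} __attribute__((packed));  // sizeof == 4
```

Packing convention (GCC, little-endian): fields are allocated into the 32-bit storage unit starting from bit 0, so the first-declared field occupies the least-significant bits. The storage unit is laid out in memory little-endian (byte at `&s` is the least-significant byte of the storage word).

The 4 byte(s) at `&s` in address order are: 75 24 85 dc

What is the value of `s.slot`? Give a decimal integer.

[0]=0x75 [1]=0x24 [2]=0x85 [3]=0xdc (little-endian) → word 0xdc852475
state [0+:14] = (word>>0) & 0x3fff = 9333
slot [14+:18] = (word>>14) & 0x3ffff = 225812  ←
slot signed 18b, MSB=1: 225812 - 262144 = -36332

-36332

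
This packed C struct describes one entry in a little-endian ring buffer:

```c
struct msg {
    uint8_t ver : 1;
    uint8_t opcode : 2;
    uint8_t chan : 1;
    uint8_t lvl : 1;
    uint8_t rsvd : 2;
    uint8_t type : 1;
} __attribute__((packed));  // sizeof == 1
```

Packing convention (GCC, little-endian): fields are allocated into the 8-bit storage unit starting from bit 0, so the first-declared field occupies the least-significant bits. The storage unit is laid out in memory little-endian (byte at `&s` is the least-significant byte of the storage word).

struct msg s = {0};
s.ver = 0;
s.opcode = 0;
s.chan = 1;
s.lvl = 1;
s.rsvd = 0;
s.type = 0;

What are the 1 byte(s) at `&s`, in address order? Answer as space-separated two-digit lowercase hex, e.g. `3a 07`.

18

ver (1b) val=0 bits=0x0 at bit 0: 0x00
opcode (2b) val=0 bits=0x0 at bit 1: 0x00
chan (1b) val=1 bits=0x1 at bit 3: 0x08
lvl (1b) val=1 bits=0x1 at bit 4: 0x18
rsvd (2b) val=0 bits=0x0 at bit 5: 0x18
type (1b) val=0 bits=0x0 at bit 7: 0x18
word = 0x18 → little-endian bytes:
  [0]=0x18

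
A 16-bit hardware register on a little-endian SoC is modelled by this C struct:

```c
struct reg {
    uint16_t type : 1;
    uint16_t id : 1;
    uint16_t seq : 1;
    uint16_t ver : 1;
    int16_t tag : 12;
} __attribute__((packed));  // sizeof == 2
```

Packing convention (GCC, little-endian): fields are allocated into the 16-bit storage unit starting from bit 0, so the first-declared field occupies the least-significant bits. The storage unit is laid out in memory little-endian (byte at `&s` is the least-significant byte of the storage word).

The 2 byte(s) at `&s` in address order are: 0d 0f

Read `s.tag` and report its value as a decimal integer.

240

[0]=0x0d [1]=0x0f (little-endian) → word 0x0f0d
type [0+:1] = (word>>0) & 0x1 = 1
id [1+:1] = (word>>1) & 0x1 = 0
seq [2+:1] = (word>>2) & 0x1 = 1
ver [3+:1] = (word>>3) & 0x1 = 1
tag [4+:12] = (word>>4) & 0xfff = 240  ←
tag signed 12b, MSB=0: value = 240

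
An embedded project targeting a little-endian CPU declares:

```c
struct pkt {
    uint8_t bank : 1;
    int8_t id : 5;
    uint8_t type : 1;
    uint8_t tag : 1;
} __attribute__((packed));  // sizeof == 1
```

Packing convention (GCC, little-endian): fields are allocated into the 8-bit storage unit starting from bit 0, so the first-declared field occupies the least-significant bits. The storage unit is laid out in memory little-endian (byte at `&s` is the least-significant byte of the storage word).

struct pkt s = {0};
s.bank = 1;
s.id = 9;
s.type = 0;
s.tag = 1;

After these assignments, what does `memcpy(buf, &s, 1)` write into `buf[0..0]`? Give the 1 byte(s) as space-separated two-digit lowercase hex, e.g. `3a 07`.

bank (1b) val=1 bits=0x1 at bit 0: 0x01
id (5b) val=9 bits=0x9 at bit 1: 0x13
type (1b) val=0 bits=0x0 at bit 6: 0x13
tag (1b) val=1 bits=0x1 at bit 7: 0x93
word = 0x93 → little-endian bytes:
  [0]=0x93

93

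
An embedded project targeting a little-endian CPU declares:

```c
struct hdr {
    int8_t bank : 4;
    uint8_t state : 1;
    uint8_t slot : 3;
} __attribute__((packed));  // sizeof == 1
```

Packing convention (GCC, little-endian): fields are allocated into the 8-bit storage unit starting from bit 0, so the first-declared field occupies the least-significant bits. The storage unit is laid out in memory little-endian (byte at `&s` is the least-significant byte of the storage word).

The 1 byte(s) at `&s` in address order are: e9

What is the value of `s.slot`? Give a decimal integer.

7

[0]=0xe9 (little-endian) → word 0xe9
bank:4 @ bit 0 → (0xe9>>0)&0xf = 0x9
state:1 @ bit 4 → (0xe9>>4)&0x1 = 0x0
slot:3 @ bit 5 → (0xe9>>5)&0x7 = 0x7  ←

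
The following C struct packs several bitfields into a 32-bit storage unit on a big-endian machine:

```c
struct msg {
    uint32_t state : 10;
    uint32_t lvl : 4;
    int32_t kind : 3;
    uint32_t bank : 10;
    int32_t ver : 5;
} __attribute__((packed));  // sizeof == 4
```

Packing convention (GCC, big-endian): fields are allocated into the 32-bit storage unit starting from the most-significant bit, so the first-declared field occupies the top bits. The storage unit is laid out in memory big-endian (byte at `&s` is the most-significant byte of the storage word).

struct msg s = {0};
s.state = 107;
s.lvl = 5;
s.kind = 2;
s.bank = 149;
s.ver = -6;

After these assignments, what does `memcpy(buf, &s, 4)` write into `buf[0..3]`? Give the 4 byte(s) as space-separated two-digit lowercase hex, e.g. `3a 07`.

1a d5 12 ba

[22+:10] state=107 & 0x3ff = 0x6b; word=0x1ac00000
[18+:4] lvl=5 & 0xf = 0x5; word=0x1ad40000
[15+:3] kind=2 & 0x7 = 0x2; word=0x1ad50000
[5+:10] bank=149 & 0x3ff = 0x95; word=0x1ad512a0
[0+:5] ver=-6 & 0x1f = 0x1a; word=0x1ad512ba
word = 0x1ad512ba → big-endian bytes:
  [0]=0x1a  [1]=0xd5  [2]=0x12  [3]=0xba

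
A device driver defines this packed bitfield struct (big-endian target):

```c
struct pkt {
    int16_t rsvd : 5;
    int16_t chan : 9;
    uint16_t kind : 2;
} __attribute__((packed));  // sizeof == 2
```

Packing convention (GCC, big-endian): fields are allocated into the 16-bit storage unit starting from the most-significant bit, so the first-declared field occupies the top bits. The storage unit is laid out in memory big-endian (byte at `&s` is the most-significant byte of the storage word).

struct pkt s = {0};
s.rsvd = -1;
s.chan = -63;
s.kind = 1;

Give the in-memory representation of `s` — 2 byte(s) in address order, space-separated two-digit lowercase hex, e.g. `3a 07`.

[11+:5] rsvd=-1 & 0x1f = 0x1f; word=0xf800
[2+:9] chan=-63 & 0x1ff = 0x1c1; word=0xff04
[0+:2] kind=1 & 0x3 = 0x1; word=0xff05
word = 0xff05 → big-endian bytes:
  [0]=0xff  [1]=0x05

ff 05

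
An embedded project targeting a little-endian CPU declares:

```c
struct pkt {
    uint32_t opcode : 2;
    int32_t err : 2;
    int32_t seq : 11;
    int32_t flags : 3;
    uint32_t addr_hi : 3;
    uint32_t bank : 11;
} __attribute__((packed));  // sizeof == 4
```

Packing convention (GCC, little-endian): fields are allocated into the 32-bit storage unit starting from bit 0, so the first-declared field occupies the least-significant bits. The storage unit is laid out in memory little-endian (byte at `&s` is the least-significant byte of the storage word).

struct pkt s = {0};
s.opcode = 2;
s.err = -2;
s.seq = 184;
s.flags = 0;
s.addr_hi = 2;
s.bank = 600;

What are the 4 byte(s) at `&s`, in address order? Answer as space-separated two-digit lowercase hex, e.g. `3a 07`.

8a 0b 08 4b

opcode:2 = 2 → 0x2 << 0 → word 0x00000002
err:2 = -2 → 0x2 << 2 → word 0x0000000a
seq:11 = 184 → 0xb8 << 4 → word 0x00000b8a
flags:3 = 0 → 0x0 << 15 → word 0x00000b8a
addr_hi:3 = 2 → 0x2 << 18 → word 0x00080b8a
bank:11 = 600 → 0x258 << 21 → word 0x4b080b8a
word = 0x4b080b8a → little-endian bytes:
  [0]=0x8a  [1]=0x0b  [2]=0x08  [3]=0x4b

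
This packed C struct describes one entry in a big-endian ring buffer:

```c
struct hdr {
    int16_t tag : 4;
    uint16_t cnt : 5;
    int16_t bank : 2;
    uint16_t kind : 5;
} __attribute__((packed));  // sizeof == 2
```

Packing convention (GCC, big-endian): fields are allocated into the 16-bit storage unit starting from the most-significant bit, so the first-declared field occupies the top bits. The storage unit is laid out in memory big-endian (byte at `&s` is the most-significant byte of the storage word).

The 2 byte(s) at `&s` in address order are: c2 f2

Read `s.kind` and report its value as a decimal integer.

18

[0]=0xc2 [1]=0xf2 (big-endian) → word 0xc2f2
tag:4 @ bit 12 → (0xc2f2>>12)&0xf = 0xc
cnt:5 @ bit 7 → (0xc2f2>>7)&0x1f = 0x5
bank:2 @ bit 5 → (0xc2f2>>5)&0x3 = 0x3
kind:5 @ bit 0 → (0xc2f2>>0)&0x1f = 0x12  ←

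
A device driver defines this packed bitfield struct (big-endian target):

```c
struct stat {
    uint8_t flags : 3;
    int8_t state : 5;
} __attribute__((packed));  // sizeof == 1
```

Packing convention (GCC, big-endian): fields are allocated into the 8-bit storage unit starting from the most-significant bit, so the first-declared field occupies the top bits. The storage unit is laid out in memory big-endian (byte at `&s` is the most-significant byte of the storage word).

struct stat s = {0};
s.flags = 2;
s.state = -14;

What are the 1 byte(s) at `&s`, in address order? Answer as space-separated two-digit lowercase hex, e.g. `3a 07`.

flags (3b) val=2 bits=0x2 at bit 5: 0x40
state (5b) val=-14 bits=0x12 at bit 0: 0x52
word = 0x52 → big-endian bytes:
  [0]=0x52

52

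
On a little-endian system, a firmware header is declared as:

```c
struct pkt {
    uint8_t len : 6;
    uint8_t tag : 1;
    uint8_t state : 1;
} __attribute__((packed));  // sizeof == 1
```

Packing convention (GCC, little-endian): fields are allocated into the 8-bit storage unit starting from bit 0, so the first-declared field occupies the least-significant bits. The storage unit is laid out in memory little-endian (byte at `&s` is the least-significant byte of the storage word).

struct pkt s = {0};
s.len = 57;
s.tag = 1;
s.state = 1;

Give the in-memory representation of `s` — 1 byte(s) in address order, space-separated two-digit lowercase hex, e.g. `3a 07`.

f9

[0+:6] len=57 & 0x3f = 0x39; word=0x39
[6+:1] tag=1 & 0x1 = 0x1; word=0x79
[7+:1] state=1 & 0x1 = 0x1; word=0xf9
word = 0xf9 → little-endian bytes:
  [0]=0xf9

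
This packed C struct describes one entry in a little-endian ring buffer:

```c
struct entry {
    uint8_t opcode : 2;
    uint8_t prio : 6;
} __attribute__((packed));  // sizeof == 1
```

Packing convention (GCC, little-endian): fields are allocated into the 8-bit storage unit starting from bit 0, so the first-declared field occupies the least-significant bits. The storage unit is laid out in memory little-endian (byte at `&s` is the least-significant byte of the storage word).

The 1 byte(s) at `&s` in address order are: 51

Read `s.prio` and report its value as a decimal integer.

[0]=0x51 (little-endian) → word 0x51
opcode [0+:2] = (word>>0) & 0x3 = 1
prio [2+:6] = (word>>2) & 0x3f = 20  ←

20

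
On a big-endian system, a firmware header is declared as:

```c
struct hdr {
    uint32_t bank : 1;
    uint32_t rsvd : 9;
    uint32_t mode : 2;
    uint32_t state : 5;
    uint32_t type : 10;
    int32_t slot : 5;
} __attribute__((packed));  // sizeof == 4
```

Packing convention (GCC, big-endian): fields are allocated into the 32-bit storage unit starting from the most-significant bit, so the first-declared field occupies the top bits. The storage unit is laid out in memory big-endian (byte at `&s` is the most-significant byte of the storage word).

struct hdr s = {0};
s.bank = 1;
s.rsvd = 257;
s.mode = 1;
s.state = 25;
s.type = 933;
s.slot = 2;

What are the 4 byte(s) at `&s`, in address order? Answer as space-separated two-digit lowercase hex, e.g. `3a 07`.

c0 5c f4 a2

bank (1b) val=1 bits=0x1 at bit 31: 0x80000000
rsvd (9b) val=257 bits=0x101 at bit 22: 0xc0400000
mode (2b) val=1 bits=0x1 at bit 20: 0xc0500000
state (5b) val=25 bits=0x19 at bit 15: 0xc05c8000
type (10b) val=933 bits=0x3a5 at bit 5: 0xc05cf4a0
slot (5b) val=2 bits=0x2 at bit 0: 0xc05cf4a2
word = 0xc05cf4a2 → big-endian bytes:
  [0]=0xc0  [1]=0x5c  [2]=0xf4  [3]=0xa2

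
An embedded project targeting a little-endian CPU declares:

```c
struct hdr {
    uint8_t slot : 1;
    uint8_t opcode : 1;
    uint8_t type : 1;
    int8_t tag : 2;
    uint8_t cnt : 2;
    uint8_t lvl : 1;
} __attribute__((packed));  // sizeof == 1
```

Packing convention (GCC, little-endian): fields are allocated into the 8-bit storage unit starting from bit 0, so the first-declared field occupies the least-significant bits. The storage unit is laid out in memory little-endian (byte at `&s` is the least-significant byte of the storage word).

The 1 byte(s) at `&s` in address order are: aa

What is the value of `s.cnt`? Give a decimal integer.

1

[0]=0xaa (little-endian) → word 0xaa
slot:1 @ bit 0 → (0xaa>>0)&0x1 = 0x0
opcode:1 @ bit 1 → (0xaa>>1)&0x1 = 0x1
type:1 @ bit 2 → (0xaa>>2)&0x1 = 0x0
tag:2 @ bit 3 → (0xaa>>3)&0x3 = 0x1
cnt:2 @ bit 5 → (0xaa>>5)&0x3 = 0x1  ←
lvl:1 @ bit 7 → (0xaa>>7)&0x1 = 0x1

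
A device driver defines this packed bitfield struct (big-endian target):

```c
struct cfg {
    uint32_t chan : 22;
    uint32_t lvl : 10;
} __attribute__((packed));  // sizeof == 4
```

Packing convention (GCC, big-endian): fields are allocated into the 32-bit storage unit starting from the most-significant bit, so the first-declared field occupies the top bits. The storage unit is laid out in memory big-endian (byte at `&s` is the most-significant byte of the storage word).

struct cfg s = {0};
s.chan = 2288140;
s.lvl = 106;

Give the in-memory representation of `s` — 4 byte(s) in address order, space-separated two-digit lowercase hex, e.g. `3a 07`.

chan (22b) val=2288140 bits=0x22ea0c at bit 10: 0x8ba83000
lvl (10b) val=106 bits=0x6a at bit 0: 0x8ba8306a
word = 0x8ba8306a → big-endian bytes:
  [0]=0x8b  [1]=0xa8  [2]=0x30  [3]=0x6a

8b a8 30 6a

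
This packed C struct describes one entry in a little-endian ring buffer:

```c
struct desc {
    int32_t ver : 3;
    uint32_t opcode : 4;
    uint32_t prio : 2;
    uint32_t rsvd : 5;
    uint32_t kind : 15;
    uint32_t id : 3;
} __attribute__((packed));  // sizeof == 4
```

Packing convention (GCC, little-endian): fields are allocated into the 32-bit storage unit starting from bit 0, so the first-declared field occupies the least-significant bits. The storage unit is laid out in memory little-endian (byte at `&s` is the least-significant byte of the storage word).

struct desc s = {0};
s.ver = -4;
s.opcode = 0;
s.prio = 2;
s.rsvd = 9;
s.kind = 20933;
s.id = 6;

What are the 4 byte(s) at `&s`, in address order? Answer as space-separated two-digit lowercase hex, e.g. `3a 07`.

04 53 71 d4

[0+:3] ver=-4 & 0x7 = 0x4; word=0x00000004
[3+:4] opcode=0 & 0xf = 0x0; word=0x00000004
[7+:2] prio=2 & 0x3 = 0x2; word=0x00000104
[9+:5] rsvd=9 & 0x1f = 0x9; word=0x00001304
[14+:15] kind=20933 & 0x7fff = 0x51c5; word=0x14715304
[29+:3] id=6 & 0x7 = 0x6; word=0xd4715304
word = 0xd4715304 → little-endian bytes:
  [0]=0x04  [1]=0x53  [2]=0x71  [3]=0xd4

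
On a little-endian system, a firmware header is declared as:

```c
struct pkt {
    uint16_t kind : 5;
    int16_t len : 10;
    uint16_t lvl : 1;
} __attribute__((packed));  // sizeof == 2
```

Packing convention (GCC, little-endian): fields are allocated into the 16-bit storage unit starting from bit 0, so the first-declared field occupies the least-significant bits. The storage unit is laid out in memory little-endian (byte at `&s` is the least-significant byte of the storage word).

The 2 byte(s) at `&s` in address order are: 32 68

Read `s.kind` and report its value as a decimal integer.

[0]=0x32 [1]=0x68 (little-endian) → word 0x6832
kind [0+:5] = (word>>0) & 0x1f = 18  ←
len [5+:10] = (word>>5) & 0x3ff = 833
lvl [15+:1] = (word>>15) & 0x1 = 0

18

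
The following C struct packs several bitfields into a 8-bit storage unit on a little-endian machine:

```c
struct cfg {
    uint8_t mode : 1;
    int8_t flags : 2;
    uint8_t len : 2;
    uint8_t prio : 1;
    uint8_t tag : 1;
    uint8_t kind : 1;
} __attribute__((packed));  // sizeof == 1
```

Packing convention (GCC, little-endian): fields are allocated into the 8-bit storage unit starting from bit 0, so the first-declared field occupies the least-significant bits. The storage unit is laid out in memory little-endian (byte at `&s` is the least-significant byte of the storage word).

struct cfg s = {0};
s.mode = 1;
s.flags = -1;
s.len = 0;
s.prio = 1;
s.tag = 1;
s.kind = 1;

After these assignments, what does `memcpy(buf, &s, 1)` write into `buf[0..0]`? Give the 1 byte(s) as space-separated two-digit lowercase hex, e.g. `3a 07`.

e7

[0+:1] mode=1 & 0x1 = 0x1; word=0x01
[1+:2] flags=-1 & 0x3 = 0x3; word=0x07
[3+:2] len=0 & 0x3 = 0x0; word=0x07
[5+:1] prio=1 & 0x1 = 0x1; word=0x27
[6+:1] tag=1 & 0x1 = 0x1; word=0x67
[7+:1] kind=1 & 0x1 = 0x1; word=0xe7
word = 0xe7 → little-endian bytes:
  [0]=0xe7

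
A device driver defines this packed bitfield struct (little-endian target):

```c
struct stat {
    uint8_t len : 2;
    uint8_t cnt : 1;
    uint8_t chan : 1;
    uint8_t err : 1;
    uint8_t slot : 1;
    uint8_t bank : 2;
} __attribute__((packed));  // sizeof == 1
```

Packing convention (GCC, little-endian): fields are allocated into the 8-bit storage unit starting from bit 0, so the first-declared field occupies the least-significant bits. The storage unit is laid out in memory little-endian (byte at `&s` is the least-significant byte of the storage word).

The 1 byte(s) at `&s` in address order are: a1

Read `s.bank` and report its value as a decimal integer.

2

[0]=0xa1 (little-endian) → word 0xa1
len [0+:2] = (word>>0) & 0x3 = 1
cnt [2+:1] = (word>>2) & 0x1 = 0
chan [3+:1] = (word>>3) & 0x1 = 0
err [4+:1] = (word>>4) & 0x1 = 0
slot [5+:1] = (word>>5) & 0x1 = 1
bank [6+:2] = (word>>6) & 0x3 = 2  ←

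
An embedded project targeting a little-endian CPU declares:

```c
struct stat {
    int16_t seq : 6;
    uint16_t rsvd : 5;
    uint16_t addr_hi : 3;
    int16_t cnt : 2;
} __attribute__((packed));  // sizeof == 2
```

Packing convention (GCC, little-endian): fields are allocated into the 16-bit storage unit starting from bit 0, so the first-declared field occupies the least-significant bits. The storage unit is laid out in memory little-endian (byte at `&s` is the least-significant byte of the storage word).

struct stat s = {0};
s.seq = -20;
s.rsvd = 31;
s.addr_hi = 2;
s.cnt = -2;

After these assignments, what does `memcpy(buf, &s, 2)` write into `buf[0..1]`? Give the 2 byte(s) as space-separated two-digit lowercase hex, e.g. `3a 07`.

seq:6 = -20 → 0x2c << 0 → word 0x002c
rsvd:5 = 31 → 0x1f << 6 → word 0x07ec
addr_hi:3 = 2 → 0x2 << 11 → word 0x17ec
cnt:2 = -2 → 0x2 << 14 → word 0x97ec
word = 0x97ec → little-endian bytes:
  [0]=0xec  [1]=0x97

ec 97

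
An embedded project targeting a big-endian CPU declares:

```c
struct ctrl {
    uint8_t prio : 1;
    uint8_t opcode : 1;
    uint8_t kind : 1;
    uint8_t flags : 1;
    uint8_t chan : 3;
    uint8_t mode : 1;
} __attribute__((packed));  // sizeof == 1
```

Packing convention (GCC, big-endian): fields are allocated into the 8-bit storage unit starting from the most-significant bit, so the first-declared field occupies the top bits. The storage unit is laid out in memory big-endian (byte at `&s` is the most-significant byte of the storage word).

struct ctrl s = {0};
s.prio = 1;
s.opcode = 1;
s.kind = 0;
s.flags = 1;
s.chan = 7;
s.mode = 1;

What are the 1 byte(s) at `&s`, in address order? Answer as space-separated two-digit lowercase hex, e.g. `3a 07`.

[7+:1] prio=1 & 0x1 = 0x1; word=0x80
[6+:1] opcode=1 & 0x1 = 0x1; word=0xc0
[5+:1] kind=0 & 0x1 = 0x0; word=0xc0
[4+:1] flags=1 & 0x1 = 0x1; word=0xd0
[1+:3] chan=7 & 0x7 = 0x7; word=0xde
[0+:1] mode=1 & 0x1 = 0x1; word=0xdf
word = 0xdf → big-endian bytes:
  [0]=0xdf

df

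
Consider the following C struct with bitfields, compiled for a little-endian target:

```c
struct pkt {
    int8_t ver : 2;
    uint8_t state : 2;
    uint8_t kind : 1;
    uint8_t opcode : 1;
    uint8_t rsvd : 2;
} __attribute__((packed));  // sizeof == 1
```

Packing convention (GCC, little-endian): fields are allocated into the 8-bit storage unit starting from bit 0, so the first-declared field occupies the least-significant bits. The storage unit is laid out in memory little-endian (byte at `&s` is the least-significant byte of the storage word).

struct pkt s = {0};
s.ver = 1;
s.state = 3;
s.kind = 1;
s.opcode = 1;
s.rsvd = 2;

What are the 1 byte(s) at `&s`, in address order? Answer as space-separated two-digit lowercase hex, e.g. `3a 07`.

ver:2 = 1 → 0x1 << 0 → word 0x01
state:2 = 3 → 0x3 << 2 → word 0x0d
kind:1 = 1 → 0x1 << 4 → word 0x1d
opcode:1 = 1 → 0x1 << 5 → word 0x3d
rsvd:2 = 2 → 0x2 << 6 → word 0xbd
word = 0xbd → little-endian bytes:
  [0]=0xbd

bd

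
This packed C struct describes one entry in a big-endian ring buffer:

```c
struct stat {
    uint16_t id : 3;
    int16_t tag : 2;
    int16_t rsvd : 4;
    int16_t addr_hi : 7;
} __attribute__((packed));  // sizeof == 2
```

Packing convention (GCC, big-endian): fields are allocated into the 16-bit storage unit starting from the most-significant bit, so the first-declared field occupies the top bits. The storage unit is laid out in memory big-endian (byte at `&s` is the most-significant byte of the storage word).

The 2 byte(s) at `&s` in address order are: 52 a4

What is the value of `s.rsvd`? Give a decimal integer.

[0]=0x52 [1]=0xa4 (big-endian) → word 0x52a4
id [13+:3] = (word>>13) & 0x7 = 2
tag [11+:2] = (word>>11) & 0x3 = 2
rsvd [7+:4] = (word>>7) & 0xf = 5  ←
addr_hi [0+:7] = (word>>0) & 0x7f = 36
rsvd signed 4b, MSB=0: value = 5

5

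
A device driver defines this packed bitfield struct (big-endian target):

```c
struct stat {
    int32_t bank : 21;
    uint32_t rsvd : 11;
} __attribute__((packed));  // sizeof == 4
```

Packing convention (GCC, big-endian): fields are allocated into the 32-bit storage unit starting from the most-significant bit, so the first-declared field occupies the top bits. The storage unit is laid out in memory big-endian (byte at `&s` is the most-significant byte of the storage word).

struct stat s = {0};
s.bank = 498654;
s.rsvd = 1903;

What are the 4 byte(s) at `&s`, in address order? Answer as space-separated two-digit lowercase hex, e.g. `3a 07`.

3c de f7 6f

bank (21b) val=498654 bits=0x79bde at bit 11: 0x3cdef000
rsvd (11b) val=1903 bits=0x76f at bit 0: 0x3cdef76f
word = 0x3cdef76f → big-endian bytes:
  [0]=0x3c  [1]=0xde  [2]=0xf7  [3]=0x6f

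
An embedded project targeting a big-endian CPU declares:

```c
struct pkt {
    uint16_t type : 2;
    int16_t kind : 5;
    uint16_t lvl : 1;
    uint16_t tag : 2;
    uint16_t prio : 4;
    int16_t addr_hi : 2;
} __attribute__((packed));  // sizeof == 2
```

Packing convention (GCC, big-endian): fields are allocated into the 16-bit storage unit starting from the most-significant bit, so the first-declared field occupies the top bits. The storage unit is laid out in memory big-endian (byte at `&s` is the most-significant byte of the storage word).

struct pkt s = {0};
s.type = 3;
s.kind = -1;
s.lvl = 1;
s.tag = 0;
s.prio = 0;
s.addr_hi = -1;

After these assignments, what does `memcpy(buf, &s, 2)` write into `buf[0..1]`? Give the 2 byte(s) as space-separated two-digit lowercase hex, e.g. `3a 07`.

[14+:2] type=3 & 0x3 = 0x3; word=0xc000
[9+:5] kind=-1 & 0x1f = 0x1f; word=0xfe00
[8+:1] lvl=1 & 0x1 = 0x1; word=0xff00
[6+:2] tag=0 & 0x3 = 0x0; word=0xff00
[2+:4] prio=0 & 0xf = 0x0; word=0xff00
[0+:2] addr_hi=-1 & 0x3 = 0x3; word=0xff03
word = 0xff03 → big-endian bytes:
  [0]=0xff  [1]=0x03

ff 03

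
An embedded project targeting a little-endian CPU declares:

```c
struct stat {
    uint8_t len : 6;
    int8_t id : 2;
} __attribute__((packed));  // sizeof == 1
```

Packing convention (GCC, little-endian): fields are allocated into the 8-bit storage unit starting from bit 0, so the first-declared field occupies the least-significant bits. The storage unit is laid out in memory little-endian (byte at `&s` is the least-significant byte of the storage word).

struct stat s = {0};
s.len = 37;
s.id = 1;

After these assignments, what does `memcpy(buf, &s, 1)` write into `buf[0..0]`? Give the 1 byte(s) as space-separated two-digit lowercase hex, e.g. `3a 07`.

[0+:6] len=37 & 0x3f = 0x25; word=0x25
[6+:2] id=1 & 0x3 = 0x1; word=0x65
word = 0x65 → little-endian bytes:
  [0]=0x65

65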